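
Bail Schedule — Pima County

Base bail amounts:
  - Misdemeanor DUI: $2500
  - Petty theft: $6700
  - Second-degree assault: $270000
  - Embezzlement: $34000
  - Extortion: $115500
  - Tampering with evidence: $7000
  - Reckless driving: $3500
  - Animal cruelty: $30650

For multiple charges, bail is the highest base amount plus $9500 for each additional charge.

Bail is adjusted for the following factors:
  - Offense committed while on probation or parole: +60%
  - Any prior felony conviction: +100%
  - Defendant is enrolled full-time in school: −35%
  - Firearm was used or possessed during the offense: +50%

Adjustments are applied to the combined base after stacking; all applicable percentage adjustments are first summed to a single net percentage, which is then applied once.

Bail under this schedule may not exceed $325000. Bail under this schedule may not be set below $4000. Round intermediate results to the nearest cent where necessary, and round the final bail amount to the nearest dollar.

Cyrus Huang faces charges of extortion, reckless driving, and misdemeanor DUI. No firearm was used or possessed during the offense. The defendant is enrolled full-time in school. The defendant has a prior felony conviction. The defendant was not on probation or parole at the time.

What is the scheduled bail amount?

Base amounts from the schedule: extortion $115500; reckless driving $3500; misdemeanor DUI $2500.
Stacking rule: highest base plus $9500 per additional charge. Highest is extortion at $115500; 2 additional charges → +$19000. Combined base = $134500.
Net percentage adjustment: +100% −35% = +65%. $134500 × 1.65 = $221925.
$221925 is within the $325000 maximum.
$221925 is at or above the $4000 minimum.

$221925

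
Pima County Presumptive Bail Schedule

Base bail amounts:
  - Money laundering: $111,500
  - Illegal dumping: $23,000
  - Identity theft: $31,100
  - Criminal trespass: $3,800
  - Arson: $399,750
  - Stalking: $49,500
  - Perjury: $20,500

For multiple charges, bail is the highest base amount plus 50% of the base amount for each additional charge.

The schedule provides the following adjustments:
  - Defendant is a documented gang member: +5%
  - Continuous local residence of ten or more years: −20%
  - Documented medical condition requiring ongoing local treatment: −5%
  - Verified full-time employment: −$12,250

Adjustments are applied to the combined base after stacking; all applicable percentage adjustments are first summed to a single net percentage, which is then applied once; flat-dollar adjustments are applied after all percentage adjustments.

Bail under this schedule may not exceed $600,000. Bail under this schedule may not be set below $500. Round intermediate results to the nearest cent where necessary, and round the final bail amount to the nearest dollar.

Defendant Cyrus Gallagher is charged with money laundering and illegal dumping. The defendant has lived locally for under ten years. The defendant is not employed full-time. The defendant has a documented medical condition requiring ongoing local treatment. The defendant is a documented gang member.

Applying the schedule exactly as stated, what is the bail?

Base amounts from the schedule: money laundering $111,500; illegal dumping $23,000.
Stacking rule: highest base plus 50% of each additional charge. Highest is money laundering at $111,500. Additional: $23,000 × 50% = $11,500. Combined base = $111,500 + $11,500 = $123,000.
Net percentage adjustment: +5% −5% = +0%. $123,000 × 1 = $123,000.
$123,000 is within the $600,000 maximum.
$123,000 is at or above the $500 minimum.

$123,000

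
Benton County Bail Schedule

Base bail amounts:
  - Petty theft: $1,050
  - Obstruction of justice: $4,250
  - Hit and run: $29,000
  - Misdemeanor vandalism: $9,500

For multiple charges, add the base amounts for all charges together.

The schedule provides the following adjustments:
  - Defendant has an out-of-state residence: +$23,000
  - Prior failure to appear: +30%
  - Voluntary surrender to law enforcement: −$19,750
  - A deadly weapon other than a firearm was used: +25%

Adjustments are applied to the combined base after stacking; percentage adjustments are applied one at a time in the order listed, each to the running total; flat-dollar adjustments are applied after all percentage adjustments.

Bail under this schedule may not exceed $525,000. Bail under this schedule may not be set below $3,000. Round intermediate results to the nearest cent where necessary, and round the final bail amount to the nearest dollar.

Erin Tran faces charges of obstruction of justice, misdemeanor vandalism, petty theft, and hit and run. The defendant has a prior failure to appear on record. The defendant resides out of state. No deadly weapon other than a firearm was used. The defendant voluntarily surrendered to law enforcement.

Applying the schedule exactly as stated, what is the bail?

Base amounts from the schedule: obstruction of justice $4,250; misdemeanor vandalism $9,500; petty theft $1,050; hit and run $29,000.
Stacking rule: sum of all bases. $4,250 + $9,500 + $1,050 + $29,000 = $43,800.
Prior failure to appear (+30%): $43,800 × 1.3 = $56,940.
Defendant has an out-of-state residence (+$23,000 flat): $56,940 + $23,000 = $79,940.
Voluntary surrender to law enforcement (−$19,750 flat): $79,940 − $19,750 = $60,190.
$60,190 is within the $525,000 maximum.
$60,190 is at or above the $3,000 minimum.

$60,190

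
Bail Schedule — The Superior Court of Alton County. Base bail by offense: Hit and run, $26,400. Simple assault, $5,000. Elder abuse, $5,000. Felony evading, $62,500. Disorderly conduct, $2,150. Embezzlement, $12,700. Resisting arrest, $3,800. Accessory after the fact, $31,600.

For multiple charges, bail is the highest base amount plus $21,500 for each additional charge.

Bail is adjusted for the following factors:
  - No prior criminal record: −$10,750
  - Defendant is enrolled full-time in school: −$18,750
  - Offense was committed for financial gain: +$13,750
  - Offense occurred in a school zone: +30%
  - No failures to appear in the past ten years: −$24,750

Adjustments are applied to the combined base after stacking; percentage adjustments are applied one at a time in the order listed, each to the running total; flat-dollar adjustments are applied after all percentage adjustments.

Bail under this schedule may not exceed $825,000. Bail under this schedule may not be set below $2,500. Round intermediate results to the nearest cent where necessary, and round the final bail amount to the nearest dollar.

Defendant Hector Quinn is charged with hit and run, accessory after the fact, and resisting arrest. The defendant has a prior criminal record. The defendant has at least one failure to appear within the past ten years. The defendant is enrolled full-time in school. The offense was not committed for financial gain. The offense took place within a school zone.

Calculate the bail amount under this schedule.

$78,230

Base amounts from the schedule: hit and run $26,400; accessory after the fact $31,600; resisting arrest $3,800.
Stacking rule: highest base plus $21,500 per additional charge. Highest is accessory after the fact at $31,600; 2 additional charges → +$43,000. Combined base = $74,600.
Offense occurred in a school zone (+30%): $74,600 × 1.3 = $96,980.
Defendant is enrolled full-time in school (−$18,750 flat): $96,980 − $18,750 = $78,230.
$78,230 is within the $825,000 maximum.
$78,230 is at or above the $2,500 minimum.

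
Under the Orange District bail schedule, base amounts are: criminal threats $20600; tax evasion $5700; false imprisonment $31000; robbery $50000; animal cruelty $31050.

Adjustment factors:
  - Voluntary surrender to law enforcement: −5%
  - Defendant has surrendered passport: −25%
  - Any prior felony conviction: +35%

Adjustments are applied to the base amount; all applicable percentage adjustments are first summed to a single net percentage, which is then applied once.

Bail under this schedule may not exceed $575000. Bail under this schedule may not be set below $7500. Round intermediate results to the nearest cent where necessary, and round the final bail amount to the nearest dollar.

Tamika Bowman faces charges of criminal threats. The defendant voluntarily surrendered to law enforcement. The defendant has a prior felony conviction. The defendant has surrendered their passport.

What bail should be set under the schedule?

$21630

Base amounts from the schedule: criminal threats $20600.
Single charge. Combined base = $20600.
Net percentage adjustment: −5% −25% +35% = +5%. $20600 × 1.05 = $21630.
$21630 is within the $575000 maximum.
$21630 is at or above the $7500 minimum.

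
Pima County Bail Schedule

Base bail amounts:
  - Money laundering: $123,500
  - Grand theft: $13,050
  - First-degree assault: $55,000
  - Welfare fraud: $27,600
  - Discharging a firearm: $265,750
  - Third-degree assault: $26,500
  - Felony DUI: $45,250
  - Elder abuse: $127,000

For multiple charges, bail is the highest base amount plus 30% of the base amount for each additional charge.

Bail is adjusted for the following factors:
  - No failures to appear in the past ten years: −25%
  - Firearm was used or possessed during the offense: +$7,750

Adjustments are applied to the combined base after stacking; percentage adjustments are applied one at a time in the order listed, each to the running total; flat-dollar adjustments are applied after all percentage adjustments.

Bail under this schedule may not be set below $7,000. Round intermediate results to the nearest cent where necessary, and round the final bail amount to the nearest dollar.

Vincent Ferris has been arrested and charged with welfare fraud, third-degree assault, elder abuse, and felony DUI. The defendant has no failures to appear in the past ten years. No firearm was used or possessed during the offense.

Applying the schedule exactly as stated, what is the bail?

$117,604

Base amounts from the schedule: welfare fraud $27,600; third-degree assault $26,500; elder abuse $127,000; felony DUI $45,250.
Stacking rule: highest base plus 30% of each additional charge. Highest is elder abuse at $127,000. Additional: $27,600 × 30% = $8,280; $26,500 × 30% = $7,950; $45,250 × 30% = $13,575. Combined base = $127,000 + $29,805 = $156,805.
No failures to appear in the past ten years (−25%): $156,805 × 0.75 = $117,603.75.
$117,603.75 is at or above the $7,000 minimum.
Rounded to the nearest dollar: $117,604.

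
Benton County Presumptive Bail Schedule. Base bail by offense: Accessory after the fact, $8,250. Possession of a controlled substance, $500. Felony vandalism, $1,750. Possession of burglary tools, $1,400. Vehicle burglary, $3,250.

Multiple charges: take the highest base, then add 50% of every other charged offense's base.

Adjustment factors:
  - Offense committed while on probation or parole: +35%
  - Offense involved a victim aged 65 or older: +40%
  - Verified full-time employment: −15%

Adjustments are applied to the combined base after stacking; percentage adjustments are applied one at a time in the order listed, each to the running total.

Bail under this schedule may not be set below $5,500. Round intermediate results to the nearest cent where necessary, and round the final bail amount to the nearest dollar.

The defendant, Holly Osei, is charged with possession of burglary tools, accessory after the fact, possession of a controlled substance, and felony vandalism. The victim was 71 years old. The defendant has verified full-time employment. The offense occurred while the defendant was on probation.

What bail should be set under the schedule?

Base amounts from the schedule: possession of burglary tools $1,400; accessory after the fact $8,250; possession of a controlled substance $500; felony vandalism $1,750.
Stacking rule: highest base plus 50% of each additional charge. Highest is accessory after the fact at $8,250. Additional: $1,400 × 50% = $700; $500 × 50% = $250; $1,750 × 50% = $875. Combined base = $8,250 + $1,825 = $10,075.
Offense committed while on probation or parole (+35%): $10,075 × 1.35 = $13,601.25.
Offense involved a victim aged 65 or older (+40%): $13,601.25 × 1.4 = $19,041.75.
Verified full-time employment (−15%): $19,041.75 × 0.85 = $16,185.49.
$16,185.49 is at or above the $5,500 minimum.
Rounded to the nearest dollar: $16,185.

$16,185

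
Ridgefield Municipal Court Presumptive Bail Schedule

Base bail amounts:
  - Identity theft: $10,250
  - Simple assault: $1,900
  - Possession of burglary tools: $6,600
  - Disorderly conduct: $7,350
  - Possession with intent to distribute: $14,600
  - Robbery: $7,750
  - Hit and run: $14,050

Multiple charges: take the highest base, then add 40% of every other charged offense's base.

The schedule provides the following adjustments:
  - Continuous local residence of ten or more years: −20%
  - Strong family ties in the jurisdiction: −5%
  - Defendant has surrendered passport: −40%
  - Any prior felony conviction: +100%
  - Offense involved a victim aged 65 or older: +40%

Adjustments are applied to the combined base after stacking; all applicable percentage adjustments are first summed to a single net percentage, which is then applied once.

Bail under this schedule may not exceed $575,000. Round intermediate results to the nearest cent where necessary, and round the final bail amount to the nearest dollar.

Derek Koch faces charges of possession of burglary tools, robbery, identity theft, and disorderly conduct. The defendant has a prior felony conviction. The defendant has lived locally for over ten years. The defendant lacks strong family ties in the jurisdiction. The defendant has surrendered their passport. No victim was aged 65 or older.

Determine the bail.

$26,502

Base amounts from the schedule: possession of burglary tools $6,600; robbery $7,750; identity theft $10,250; disorderly conduct $7,350.
Stacking rule: highest base plus 40% of each additional charge. Highest is identity theft at $10,250. Additional: $6,600 × 40% = $2,640; $7,750 × 40% = $3,100; $7,350 × 40% = $2,940. Combined base = $10,250 + $8,680 = $18,930.
Net percentage adjustment: −20% −40% +100% = +40%. $18,930 × 1.4 = $26,502.
$26,502 is within the $575,000 maximum.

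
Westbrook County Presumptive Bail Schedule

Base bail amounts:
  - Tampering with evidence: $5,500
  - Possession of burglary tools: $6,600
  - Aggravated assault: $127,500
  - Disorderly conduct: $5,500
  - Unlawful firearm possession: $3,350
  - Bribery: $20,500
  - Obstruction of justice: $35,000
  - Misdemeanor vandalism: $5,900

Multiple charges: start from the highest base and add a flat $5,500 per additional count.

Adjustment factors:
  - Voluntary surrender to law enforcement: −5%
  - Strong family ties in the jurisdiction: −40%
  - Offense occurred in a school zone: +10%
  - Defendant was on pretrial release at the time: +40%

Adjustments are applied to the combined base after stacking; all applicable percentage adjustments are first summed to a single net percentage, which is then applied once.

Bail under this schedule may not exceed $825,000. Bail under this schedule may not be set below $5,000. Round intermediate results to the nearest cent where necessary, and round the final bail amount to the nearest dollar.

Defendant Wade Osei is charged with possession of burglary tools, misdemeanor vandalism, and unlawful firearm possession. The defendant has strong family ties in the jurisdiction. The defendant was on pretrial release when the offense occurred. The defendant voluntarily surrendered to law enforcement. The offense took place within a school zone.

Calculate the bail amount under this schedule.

Base amounts from the schedule: possession of burglary tools $6,600; misdemeanor vandalism $5,900; unlawful firearm possession $3,350.
Stacking rule: highest base plus $5,500 per additional charge. Highest is possession of burglary tools at $6,600; 2 additional charges → +$11,000. Combined base = $17,600.
Net percentage adjustment: −5% −40% +10% +40% = +5%. $17,600 × 1.05 = $18,480.
$18,480 is within the $825,000 maximum.
$18,480 is at or above the $5,000 minimum.

$18,480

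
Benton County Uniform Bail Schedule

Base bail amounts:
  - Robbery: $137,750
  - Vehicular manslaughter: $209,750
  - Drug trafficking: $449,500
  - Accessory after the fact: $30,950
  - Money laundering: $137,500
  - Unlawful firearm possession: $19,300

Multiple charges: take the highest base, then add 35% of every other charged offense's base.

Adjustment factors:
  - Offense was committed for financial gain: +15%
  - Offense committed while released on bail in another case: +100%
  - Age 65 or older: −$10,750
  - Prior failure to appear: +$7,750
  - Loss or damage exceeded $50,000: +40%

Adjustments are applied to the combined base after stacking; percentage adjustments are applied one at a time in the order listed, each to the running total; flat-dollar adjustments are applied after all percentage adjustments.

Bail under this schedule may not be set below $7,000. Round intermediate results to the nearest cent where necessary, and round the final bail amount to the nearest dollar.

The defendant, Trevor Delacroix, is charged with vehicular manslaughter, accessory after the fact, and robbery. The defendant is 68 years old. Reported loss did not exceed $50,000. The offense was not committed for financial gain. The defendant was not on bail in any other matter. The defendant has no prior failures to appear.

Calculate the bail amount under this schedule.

Base amounts from the schedule: vehicular manslaughter $209,750; accessory after the fact $30,950; robbery $137,750.
Stacking rule: highest base plus 35% of each additional charge. Highest is vehicular manslaughter at $209,750. Additional: $30,950 × 35% = $10,832.50; $137,750 × 35% = $48,212.50. Combined base = $209,750 + $59,045 = $268,795.
Age 65 or older (−$10,750 flat): $268,795 − $10,750 = $258,045.
$258,045 is at or above the $7,000 minimum.

$258,045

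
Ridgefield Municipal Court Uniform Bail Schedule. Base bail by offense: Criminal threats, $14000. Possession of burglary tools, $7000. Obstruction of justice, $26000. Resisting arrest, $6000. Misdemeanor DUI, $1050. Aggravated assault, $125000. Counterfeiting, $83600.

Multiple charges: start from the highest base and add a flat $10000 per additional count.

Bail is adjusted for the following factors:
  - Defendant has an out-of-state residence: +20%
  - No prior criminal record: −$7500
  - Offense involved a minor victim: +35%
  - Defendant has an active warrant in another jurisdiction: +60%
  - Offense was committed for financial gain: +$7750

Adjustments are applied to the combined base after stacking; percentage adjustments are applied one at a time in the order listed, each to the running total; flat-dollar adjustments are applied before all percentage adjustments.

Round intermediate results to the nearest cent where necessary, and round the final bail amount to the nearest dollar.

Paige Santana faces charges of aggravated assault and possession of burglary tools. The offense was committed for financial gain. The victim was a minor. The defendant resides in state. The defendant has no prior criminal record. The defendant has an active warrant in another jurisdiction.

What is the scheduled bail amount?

$292140

Base amounts from the schedule: aggravated assault $125000; possession of burglary tools $7000.
Stacking rule: highest base plus $10000 per additional charge. Highest is aggravated assault at $125000; 1 additional charge → +$10000. Combined base = $135000.
No prior criminal record (−$7500 flat): $135000 − $7500 = $127500.
Offense was committed for financial gain (+$7750 flat): $127500 + $7750 = $135250.
Offense involved a minor victim (+35%): $135250 × 1.35 = $182587.50.
Defendant has an active warrant in another jurisdiction (+60%): $182587.50 × 1.6 = $292140.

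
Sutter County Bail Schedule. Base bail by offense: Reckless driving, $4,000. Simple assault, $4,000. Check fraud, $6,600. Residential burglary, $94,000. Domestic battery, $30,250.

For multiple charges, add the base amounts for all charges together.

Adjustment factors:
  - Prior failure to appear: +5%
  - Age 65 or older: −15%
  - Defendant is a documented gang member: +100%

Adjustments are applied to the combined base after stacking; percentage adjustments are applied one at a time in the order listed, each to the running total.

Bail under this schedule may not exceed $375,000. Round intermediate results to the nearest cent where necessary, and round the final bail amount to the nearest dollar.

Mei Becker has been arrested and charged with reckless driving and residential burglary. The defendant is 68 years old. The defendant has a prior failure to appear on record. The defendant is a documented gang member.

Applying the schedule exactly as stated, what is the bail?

$174,930

Base amounts from the schedule: reckless driving $4,000; residential burglary $94,000.
Stacking rule: sum of all bases. $4,000 + $94,000 = $98,000.
Prior failure to appear (+5%): $98,000 × 1.05 = $102,900.
Age 65 or older (−15%): $102,900 × 0.85 = $87,465.
Defendant is a documented gang member (+100%): $87,465 × 2 = $174,930.
$174,930 is within the $375,000 maximum.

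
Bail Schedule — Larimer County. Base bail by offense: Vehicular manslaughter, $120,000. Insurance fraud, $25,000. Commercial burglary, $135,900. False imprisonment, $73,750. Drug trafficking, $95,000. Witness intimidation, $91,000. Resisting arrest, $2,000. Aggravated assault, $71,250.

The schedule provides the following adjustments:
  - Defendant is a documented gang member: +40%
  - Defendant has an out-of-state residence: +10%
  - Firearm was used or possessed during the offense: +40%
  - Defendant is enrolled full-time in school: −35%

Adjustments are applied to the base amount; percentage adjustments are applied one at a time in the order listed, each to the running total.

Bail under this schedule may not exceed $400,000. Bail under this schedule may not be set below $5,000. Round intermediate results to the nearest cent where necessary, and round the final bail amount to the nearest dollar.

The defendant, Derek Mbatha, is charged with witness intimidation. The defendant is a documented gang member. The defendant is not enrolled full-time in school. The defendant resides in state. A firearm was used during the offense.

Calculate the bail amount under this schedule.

Base amounts from the schedule: witness intimidation $91,000.
Single charge. Combined base = $91,000.
Defendant is a documented gang member (+40%): $91,000 × 1.4 = $127,400.
Firearm was used or possessed during the offense (+40%): $127,400 × 1.4 = $178,360.
$178,360 is within the $400,000 maximum.
$178,360 is at or above the $5,000 minimum.

$178,360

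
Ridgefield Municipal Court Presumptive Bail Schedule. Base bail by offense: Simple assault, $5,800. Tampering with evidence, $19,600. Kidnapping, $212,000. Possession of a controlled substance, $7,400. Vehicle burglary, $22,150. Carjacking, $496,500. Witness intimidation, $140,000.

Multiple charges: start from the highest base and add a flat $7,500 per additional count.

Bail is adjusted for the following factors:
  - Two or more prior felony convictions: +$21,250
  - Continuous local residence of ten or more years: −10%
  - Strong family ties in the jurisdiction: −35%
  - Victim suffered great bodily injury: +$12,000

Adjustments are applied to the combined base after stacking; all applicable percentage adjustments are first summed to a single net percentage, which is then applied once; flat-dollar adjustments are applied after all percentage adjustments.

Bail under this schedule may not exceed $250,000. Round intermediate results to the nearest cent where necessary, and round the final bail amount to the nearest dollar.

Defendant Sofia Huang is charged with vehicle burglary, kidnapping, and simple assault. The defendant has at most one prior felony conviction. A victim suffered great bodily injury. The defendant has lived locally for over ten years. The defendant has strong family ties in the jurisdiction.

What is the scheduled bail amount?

$136,850

Base amounts from the schedule: vehicle burglary $22,150; kidnapping $212,000; simple assault $5,800.
Stacking rule: highest base plus $7,500 per additional charge. Highest is kidnapping at $212,000; 2 additional charges → +$15,000. Combined base = $227,000.
Net percentage adjustment: −10% −35% = −45%. $227,000 × 0.55 = $124,850.
Victim suffered great bodily injury (+$12,000 flat): $124,850 + $12,000 = $136,850.
$136,850 is within the $250,000 maximum.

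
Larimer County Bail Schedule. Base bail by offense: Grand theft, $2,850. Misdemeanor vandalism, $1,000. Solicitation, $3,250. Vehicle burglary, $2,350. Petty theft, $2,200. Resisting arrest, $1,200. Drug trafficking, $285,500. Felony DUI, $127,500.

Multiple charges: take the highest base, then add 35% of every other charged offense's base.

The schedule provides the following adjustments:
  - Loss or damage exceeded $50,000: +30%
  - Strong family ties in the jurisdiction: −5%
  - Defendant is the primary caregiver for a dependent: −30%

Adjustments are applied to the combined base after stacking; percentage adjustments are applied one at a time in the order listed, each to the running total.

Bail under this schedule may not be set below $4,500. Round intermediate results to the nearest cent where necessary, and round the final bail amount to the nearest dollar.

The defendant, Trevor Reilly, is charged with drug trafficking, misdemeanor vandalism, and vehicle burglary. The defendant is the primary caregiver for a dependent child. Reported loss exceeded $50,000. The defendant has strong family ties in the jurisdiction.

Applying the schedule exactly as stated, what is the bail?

$247,828

Base amounts from the schedule: drug trafficking $285,500; misdemeanor vandalism $1,000; vehicle burglary $2,350.
Stacking rule: highest base plus 35% of each additional charge. Highest is drug trafficking at $285,500. Additional: $1,000 × 35% = $350; $2,350 × 35% = $822.50. Combined base = $285,500 + $1,172.50 = $286,672.50.
Loss or damage exceeded $50,000 (+30%): $286,672.50 × 1.3 = $372,674.25.
Strong family ties in the jurisdiction (−5%): $372,674.25 × 0.95 = $354,040.54.
Defendant is the primary caregiver for a dependent (−30%): $354,040.54 × 0.7 = $247,828.38.
$247,828.38 is at or above the $4,500 minimum.
Rounded to the nearest dollar: $247,828.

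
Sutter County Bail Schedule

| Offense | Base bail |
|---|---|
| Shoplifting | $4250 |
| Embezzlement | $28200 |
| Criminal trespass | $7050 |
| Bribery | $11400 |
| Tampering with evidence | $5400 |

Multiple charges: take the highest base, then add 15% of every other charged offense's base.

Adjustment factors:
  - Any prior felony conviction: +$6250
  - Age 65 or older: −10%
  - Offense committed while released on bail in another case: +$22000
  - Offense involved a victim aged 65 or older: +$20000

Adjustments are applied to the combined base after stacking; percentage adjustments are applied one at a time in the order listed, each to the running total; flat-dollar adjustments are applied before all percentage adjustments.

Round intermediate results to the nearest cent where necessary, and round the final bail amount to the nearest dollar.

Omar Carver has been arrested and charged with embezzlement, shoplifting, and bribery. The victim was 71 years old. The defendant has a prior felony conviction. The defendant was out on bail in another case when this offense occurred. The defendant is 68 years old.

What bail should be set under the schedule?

$70918

Base amounts from the schedule: embezzlement $28200; shoplifting $4250; bribery $11400.
Stacking rule: highest base plus 15% of each additional charge. Highest is embezzlement at $28200. Additional: $4250 × 15% = $637.50; $11400 × 15% = $1710. Combined base = $28200 + $2347.50 = $30547.50.
Any prior felony conviction (+$6250 flat): $30547.50 + $6250 = $36797.50.
Offense committed while released on bail in another case (+$22000 flat): $36797.50 + $22000 = $58797.50.
Offense involved a victim aged 65 or older (+$20000 flat): $58797.50 + $20000 = $78797.50.
Age 65 or older (−10%): $78797.50 × 0.9 = $70917.75.
Rounded to the nearest dollar: $70918.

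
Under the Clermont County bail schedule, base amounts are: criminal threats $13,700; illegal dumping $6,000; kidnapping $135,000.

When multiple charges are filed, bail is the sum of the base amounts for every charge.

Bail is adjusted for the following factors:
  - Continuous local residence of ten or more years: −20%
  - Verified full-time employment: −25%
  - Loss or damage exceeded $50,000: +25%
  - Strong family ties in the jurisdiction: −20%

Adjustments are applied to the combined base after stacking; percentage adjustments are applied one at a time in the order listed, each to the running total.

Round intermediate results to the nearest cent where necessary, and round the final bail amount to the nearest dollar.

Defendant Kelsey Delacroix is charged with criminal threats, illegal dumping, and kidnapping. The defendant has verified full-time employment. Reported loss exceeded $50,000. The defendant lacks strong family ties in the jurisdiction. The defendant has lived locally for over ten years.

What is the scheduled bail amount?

$116,025

Base amounts from the schedule: criminal threats $13,700; illegal dumping $6,000; kidnapping $135,000.
Stacking rule: sum of all bases. $13,700 + $6,000 + $135,000 = $154,700.
Continuous local residence of ten or more years (−20%): $154,700 × 0.8 = $123,760.
Verified full-time employment (−25%): $123,760 × 0.75 = $92,820.
Loss or damage exceeded $50,000 (+25%): $92,820 × 1.25 = $116,025.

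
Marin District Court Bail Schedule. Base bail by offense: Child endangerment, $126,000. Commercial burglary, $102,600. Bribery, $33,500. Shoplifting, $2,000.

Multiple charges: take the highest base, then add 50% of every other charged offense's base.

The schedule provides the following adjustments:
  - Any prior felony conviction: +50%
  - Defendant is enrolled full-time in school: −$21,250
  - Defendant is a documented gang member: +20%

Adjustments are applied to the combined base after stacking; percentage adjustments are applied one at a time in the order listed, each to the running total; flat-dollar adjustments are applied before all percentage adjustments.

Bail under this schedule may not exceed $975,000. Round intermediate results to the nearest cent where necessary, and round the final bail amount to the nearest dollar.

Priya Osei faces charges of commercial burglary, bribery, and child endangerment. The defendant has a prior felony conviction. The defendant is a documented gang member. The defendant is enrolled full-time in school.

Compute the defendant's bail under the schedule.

Base amounts from the schedule: commercial burglary $102,600; bribery $33,500; child endangerment $126,000.
Stacking rule: highest base plus 50% of each additional charge. Highest is child endangerment at $126,000. Additional: $102,600 × 50% = $51,300; $33,500 × 50% = $16,750. Combined base = $126,000 + $68,050 = $194,050.
Defendant is enrolled full-time in school (−$21,250 flat): $194,050 − $21,250 = $172,800.
Any prior felony conviction (+50%): $172,800 × 1.5 = $259,200.
Defendant is a documented gang member (+20%): $259,200 × 1.2 = $311,040.
$311,040 is within the $975,000 maximum.

$311,040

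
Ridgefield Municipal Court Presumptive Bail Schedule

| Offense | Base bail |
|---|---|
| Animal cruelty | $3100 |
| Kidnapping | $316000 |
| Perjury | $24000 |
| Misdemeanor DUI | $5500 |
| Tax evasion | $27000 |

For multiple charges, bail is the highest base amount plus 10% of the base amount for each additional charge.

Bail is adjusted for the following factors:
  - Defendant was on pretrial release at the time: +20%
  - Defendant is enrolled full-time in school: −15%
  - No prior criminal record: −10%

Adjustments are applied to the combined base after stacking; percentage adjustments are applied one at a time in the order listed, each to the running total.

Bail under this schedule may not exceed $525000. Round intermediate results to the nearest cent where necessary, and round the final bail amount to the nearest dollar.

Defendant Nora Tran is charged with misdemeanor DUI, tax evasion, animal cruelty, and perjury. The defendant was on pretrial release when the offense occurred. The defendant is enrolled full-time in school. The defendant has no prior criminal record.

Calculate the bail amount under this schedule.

$27779

Base amounts from the schedule: misdemeanor DUI $5500; tax evasion $27000; animal cruelty $3100; perjury $24000.
Stacking rule: highest base plus 10% of each additional charge. Highest is tax evasion at $27000. Additional: $5500 × 10% = $550; $3100 × 10% = $310; $24000 × 10% = $2400. Combined base = $27000 + $3260 = $30260.
Defendant was on pretrial release at the time (+20%): $30260 × 1.2 = $36312.
Defendant is enrolled full-time in school (−15%): $36312 × 0.85 = $30865.20.
No prior criminal record (−10%): $30865.20 × 0.9 = $27778.68.
$27778.68 is within the $525000 maximum.
Rounded to the nearest dollar: $27779.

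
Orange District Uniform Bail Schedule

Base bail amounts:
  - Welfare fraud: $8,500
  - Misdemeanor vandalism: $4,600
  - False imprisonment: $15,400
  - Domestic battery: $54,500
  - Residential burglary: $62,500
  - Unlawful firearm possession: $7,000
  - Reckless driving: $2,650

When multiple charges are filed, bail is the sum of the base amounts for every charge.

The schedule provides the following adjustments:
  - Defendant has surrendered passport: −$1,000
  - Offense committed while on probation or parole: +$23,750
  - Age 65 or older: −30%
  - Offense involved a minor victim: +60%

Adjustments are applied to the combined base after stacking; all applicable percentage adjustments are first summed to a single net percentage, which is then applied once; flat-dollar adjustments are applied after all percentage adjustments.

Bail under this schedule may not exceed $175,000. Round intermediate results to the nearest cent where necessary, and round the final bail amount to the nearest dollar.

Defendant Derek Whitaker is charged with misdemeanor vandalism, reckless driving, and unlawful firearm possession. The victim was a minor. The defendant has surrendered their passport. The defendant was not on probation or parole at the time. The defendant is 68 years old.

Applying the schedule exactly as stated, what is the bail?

Base amounts from the schedule: misdemeanor vandalism $4,600; reckless driving $2,650; unlawful firearm possession $7,000.
Stacking rule: sum of all bases. $4,600 + $2,650 + $7,000 = $14,250.
Net percentage adjustment: −30% +60% = +30%. $14,250 × 1.3 = $18,525.
Defendant has surrendered passport (−$1,000 flat): $18,525 − $1,000 = $17,525.
$17,525 is within the $175,000 maximum.

$17,525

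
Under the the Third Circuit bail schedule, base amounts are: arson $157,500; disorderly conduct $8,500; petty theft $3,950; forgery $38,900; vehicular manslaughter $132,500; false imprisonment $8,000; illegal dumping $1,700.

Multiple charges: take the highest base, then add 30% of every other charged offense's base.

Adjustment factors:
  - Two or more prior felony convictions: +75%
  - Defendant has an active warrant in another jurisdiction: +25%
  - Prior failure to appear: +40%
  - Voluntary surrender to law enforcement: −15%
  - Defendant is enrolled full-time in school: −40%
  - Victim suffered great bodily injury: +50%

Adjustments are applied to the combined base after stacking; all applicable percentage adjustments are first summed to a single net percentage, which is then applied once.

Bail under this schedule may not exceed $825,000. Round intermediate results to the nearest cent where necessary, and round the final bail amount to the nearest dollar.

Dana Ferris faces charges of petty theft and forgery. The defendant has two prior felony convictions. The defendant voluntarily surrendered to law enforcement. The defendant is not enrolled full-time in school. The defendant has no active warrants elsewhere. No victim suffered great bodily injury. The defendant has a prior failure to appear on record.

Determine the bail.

$80,170

Base amounts from the schedule: petty theft $3,950; forgery $38,900.
Stacking rule: highest base plus 30% of each additional charge. Highest is forgery at $38,900. Additional: $3,950 × 30% = $1,185. Combined base = $38,900 + $1,185 = $40,085.
Net percentage adjustment: +75% +40% −15% = +100%. $40,085 × 2 = $80,170.
$80,170 is within the $825,000 maximum.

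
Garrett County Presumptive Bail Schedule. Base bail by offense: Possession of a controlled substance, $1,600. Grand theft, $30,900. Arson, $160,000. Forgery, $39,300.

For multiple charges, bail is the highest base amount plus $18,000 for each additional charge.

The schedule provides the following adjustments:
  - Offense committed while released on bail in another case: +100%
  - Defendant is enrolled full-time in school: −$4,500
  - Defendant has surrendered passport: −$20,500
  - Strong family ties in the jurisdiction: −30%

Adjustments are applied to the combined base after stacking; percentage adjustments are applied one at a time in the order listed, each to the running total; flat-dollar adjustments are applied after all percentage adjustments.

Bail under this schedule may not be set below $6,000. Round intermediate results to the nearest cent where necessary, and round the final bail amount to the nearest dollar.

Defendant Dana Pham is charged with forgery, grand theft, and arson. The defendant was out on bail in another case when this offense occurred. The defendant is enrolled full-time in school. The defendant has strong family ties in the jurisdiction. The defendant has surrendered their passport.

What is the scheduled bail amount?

Base amounts from the schedule: forgery $39,300; grand theft $30,900; arson $160,000.
Stacking rule: highest base plus $18,000 per additional charge. Highest is arson at $160,000; 2 additional charges → +$36,000. Combined base = $196,000.
Offense committed while released on bail in another case (+100%): $196,000 × 2 = $392,000.
Strong family ties in the jurisdiction (−30%): $392,000 × 0.7 = $274,400.
Defendant is enrolled full-time in school (−$4,500 flat): $274,400 − $4,500 = $269,900.
Defendant has surrendered passport (−$20,500 flat): $269,900 − $20,500 = $249,400.
$249,400 is at or above the $6,000 minimum.

$249,400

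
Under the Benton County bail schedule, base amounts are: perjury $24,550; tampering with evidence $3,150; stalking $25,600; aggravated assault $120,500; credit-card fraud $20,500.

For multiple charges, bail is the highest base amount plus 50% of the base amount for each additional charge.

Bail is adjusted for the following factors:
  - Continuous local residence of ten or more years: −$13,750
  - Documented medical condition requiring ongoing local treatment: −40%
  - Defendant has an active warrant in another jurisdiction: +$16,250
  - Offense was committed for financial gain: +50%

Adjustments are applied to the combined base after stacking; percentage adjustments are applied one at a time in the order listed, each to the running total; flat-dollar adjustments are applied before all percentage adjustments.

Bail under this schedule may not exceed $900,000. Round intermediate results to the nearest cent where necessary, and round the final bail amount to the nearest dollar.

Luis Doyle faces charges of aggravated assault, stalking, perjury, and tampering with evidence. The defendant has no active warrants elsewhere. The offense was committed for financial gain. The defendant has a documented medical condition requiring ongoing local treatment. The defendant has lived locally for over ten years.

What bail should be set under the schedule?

Base amounts from the schedule: aggravated assault $120,500; stalking $25,600; perjury $24,550; tampering with evidence $3,150.
Stacking rule: highest base plus 50% of each additional charge. Highest is aggravated assault at $120,500. Additional: $25,600 × 50% = $12,800; $24,550 × 50% = $12,275; $3,150 × 50% = $1,575. Combined base = $120,500 + $26,650 = $147,150.
Continuous local residence of ten or more years (−$13,750 flat): $147,150 − $13,750 = $133,400.
Documented medical condition requiring ongoing local treatment (−40%): $133,400 × 0.6 = $80,040.
Offense was committed for financial gain (+50%): $80,040 × 1.5 = $120,060.
$120,060 is within the $900,000 maximum.

$120,060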